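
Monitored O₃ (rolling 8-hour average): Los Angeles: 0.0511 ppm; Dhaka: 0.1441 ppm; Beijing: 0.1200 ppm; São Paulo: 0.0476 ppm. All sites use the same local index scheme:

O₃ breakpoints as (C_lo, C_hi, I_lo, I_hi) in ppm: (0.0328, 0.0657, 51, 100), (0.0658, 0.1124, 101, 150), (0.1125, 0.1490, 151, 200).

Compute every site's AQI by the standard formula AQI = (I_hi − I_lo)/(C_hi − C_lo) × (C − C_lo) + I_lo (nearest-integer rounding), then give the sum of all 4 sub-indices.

505

Los Angeles: row 0.0328–0.0657 (AQI 51–100). (100−51)·(0.0511−0.0328)/(0.0657−0.0328) + 51 = 49·0.0183/0.0329 + 51 ≈ 78.26 → 78.
Dhaka: row 0.1125–0.1490 (AQI 151–200). (200−151)·(0.1441−0.1125)/(0.1490−0.1125) + 151 = 49·0.0316/0.0365 + 151 ≈ 193.42 → 193.
Beijing: 0.1200 lies in 0.1125–0.1490, so I_lo=151, I_hi=200, C_lo=0.1125, C_hi=0.1490.
(200−151)/(0.1490−0.1125) × (0.1200−0.1125) + 151 = 49/0.0365 × 0.0075 + 151 ≈ 161.07 → 161.
São Paulo 0.0476: bracket 0.0328–0.0657 → index 51–100; slope 49/0.0329, offset 0.0148.
AQI = 51 + 49/0.0329·0.0148 ≈ 73.04 ⇒ 73.
AQIs: Los Angeles=78, Dhaka=193, Beijing=161, São Paulo=73. Sum = 78 + 193 + 161 + 73 = 505.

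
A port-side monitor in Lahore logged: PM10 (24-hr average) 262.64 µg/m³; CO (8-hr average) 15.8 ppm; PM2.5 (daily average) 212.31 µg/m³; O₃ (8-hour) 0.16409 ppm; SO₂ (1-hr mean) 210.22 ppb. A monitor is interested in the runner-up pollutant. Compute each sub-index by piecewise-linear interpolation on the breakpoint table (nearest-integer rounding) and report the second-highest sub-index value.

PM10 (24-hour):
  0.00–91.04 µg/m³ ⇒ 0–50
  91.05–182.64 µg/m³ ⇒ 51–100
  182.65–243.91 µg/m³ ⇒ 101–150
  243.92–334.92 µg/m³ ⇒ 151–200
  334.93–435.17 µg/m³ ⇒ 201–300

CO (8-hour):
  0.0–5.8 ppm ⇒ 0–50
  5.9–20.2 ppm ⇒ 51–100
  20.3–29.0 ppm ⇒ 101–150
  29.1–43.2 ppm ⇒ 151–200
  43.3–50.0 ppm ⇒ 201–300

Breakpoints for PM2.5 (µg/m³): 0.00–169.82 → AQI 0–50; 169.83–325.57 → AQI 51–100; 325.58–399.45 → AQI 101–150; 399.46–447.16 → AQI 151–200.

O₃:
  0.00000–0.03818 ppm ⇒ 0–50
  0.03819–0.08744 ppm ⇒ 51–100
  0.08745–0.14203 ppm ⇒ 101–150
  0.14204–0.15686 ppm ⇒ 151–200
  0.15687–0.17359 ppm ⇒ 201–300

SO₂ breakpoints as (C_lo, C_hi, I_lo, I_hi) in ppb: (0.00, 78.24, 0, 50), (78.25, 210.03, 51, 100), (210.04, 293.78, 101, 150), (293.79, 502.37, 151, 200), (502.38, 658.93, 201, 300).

161

PM10: row 243.92–334.92 (AQI 151–200). (200−151)·(262.64−243.92)/(334.92−243.92) + 151 = 49·18.72/91.00 + 151 ≈ 161.08 → 161.
CO: 15.8 ∈ [5.9, 20.2] ↔ index [51, 100].
51 + (15.8−5.9)·(100−51)/(20.2−5.9) = 51 + 9.9·49/14.3 ≈ 84.92, so AQI = 85.
PM2.5 212.31: bracket 169.83–325.57 → index 51–100; slope 49/155.74, offset 42.48.
AQI = 51 + 49/155.74·42.48 ≈ 64.37 ⇒ 64.
O₃: 0.16409 ∈ [0.15687, 0.17359] ↔ index [201, 300].
201 + (0.16409−0.15687)·(300−201)/(0.17359−0.15687) = 201 + 0.00722·99/0.01672 ≈ 243.75, so AQI = 244.
SO₂: 210.22 ∈ [210.04, 293.78] ↔ index [101, 150].
101 + (210.22−210.04)·(150−101)/(293.78−210.04) = 101 + 0.18·49/83.74 ≈ 101.11, so AQI = 101.
Sub-indices: PM10→161, CO→85, PM2.5→64, O₃→244, SO₂→101. Ranked high→low: 244, 161, 101, 85, 64. Second-highest sub-index = 161.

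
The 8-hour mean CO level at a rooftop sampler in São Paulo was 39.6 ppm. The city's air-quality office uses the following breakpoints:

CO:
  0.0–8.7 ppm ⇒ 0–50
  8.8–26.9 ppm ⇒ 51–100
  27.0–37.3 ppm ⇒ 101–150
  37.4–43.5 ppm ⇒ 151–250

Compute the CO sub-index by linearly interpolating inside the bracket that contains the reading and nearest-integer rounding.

187

CO: 39.6 ∈ [37.4, 43.5] ↔ index [151, 250].
151 + (39.6−37.4)·(250−151)/(43.5−37.4) = 151 + 2.2·99/6.1 ≈ 186.70, so AQI = 187.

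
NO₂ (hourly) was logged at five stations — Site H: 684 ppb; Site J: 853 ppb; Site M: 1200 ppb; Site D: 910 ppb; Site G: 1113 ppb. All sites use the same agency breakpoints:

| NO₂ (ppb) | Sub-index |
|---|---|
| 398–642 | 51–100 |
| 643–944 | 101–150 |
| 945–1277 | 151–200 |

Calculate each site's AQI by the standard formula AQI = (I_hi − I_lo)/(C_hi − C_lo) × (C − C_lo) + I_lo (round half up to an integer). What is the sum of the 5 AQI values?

Site H 684: bracket 643–944 → index 101–150; slope 49/301, offset 41.
AQI = 101 + 49/301·41 ≈ 107.67 ⇒ 108.
Site J: 853 ∈ [643, 944] ↔ index [101, 150].
101 + (853−643)·(150−101)/(944−643) = 101 + 210·49/301 ≈ 135.19, so AQI = 135.
Site M 1200: bracket 945–1277 → index 151–200; slope 49/332, offset 255.
AQI = 151 + 49/332·255 ≈ 188.64 ⇒ 189.
Site D: 910 ∈ [643, 944] ↔ index [101, 150].
101 + (910−643)·(150−101)/(944−643) = 101 + 267·49/301 ≈ 144.47, so AQI = 144.
Site G: row 945–1277 (AQI 151–200). (200−151)·(1113−945)/(1277−945) + 151 = 49·168/332 + 151 ≈ 175.80 → 176.
AQIs: Site H=108, Site J=135, Site M=189, Site D=144, Site G=176. Sum = 108 + 135 + 189 + 144 + 176 = 752.

752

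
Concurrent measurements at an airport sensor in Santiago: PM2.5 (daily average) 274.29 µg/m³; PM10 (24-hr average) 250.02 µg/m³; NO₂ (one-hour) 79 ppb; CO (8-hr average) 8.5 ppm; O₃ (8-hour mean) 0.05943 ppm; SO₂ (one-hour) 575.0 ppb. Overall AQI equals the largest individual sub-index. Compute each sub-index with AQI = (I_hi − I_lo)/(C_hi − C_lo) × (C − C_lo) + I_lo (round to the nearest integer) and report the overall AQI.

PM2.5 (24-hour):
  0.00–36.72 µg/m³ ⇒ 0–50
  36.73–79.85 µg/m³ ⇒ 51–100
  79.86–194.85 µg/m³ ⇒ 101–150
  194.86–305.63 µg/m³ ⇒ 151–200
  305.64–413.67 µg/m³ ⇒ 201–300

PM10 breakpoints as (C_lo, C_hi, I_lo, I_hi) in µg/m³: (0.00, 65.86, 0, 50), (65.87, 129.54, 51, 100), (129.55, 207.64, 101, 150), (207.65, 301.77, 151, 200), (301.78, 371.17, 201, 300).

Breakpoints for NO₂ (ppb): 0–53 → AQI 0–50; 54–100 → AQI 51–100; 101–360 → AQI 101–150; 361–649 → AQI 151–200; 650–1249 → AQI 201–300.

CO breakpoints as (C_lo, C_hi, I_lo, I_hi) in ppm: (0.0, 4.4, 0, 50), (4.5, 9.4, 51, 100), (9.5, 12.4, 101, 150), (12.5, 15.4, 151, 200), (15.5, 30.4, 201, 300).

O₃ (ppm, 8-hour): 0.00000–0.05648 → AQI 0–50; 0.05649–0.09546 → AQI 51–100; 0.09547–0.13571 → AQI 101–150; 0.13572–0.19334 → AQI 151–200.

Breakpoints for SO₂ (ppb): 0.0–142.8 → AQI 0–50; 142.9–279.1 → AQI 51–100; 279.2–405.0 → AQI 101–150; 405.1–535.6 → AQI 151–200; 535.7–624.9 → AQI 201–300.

245

PM2.5 274.29: bracket 194.86–305.63 → index 151–200; slope 49/110.77, offset 79.43.
AQI = 151 + 49/110.77·79.43 ≈ 186.14 ⇒ 186.
PM10 250.02: bracket 207.65–301.77 → index 151–200; slope 49/94.12, offset 42.37.
AQI = 151 + 49/94.12·42.37 ≈ 173.06 ⇒ 173.
NO₂: 79 ∈ [54, 100] ↔ index [51, 100].
51 + (79−54)·(100−51)/(100−54) = 51 + 25·49/46 ≈ 77.63, so AQI = 78.
CO: row 4.5–9.4 (AQI 51–100). (100−51)·(8.5−4.5)/(9.4−4.5) + 51 = 49·4.0/4.9 + 51 ≈ 91.00 → 91.
O₃ 0.05943: bracket 0.05649–0.09546 → index 51–100; slope 49/0.03897, offset 0.00294.
AQI = 51 + 49/0.03897·0.00294 ≈ 54.70 ⇒ 55.
SO₂: row 535.7–624.9 (AQI 201–300). (300−201)·(575.0−535.7)/(624.9−535.7) + 201 = 99·39.3/89.2 + 201 ≈ 244.62 → 245.
Sub-indices: PM2.5→186, PM10→173, NO₂→78, CO→91, O₃→55, SO₂→245. Overall AQI = max = 245; dominant pollutant is SO₂.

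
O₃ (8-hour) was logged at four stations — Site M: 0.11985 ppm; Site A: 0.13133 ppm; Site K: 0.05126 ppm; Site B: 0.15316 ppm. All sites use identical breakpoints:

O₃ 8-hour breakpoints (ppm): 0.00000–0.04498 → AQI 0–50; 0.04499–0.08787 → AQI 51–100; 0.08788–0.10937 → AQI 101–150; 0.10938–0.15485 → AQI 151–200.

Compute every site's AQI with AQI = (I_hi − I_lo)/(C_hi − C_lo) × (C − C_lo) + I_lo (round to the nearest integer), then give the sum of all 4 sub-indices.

Site M 0.11985: bracket 0.10938–0.15485 → index 151–200; slope 49/0.04547, offset 0.01047.
AQI = 151 + 49/0.04547·0.01047 ≈ 162.28 ⇒ 162.
Site A 0.13133: bracket 0.10938–0.15485 → index 151–200; slope 49/0.04547, offset 0.02195.
AQI = 151 + 49/0.04547·0.02195 ≈ 174.65 ⇒ 175.
Site K: 0.05126 lies in 0.04499–0.08787, so I_lo=51, I_hi=100, C_lo=0.04499, C_hi=0.08787.
(100−51)/(0.08787−0.04499) × (0.05126−0.04499) + 51 = 49/0.04288 × 0.00627 + 51 ≈ 58.16 → 58.
Site B 0.15316: bracket 0.10938–0.15485 → index 151–200; slope 49/0.04547, offset 0.04378.
AQI = 151 + 49/0.04547·0.04378 ≈ 198.18 ⇒ 198.
AQIs: Site M=162, Site A=175, Site K=58, Site B=198. Sum = 162 + 175 + 58 + 198 = 593.

593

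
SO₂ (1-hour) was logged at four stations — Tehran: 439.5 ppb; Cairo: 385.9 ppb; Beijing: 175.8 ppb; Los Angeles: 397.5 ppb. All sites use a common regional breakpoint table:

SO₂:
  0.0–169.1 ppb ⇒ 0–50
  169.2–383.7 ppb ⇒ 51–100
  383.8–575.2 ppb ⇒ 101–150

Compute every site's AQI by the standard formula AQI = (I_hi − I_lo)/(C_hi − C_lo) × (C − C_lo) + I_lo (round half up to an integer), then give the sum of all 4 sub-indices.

Tehran: 439.5 lies in 383.8–575.2, so I_lo=101, I_hi=150, C_lo=383.8, C_hi=575.2.
(150−101)/(575.2−383.8) × (439.5−383.8) + 101 = 49/191.4 × 55.7 + 101 ≈ 115.26 → 115.
Cairo 385.9: bracket 383.8–575.2 → index 101–150; slope 49/191.4, offset 2.1.
AQI = 101 + 49/191.4·2.1 ≈ 101.54 ⇒ 102.
Beijing: 175.8 lies in 169.2–383.7, so I_lo=51, I_hi=100, C_lo=169.2, C_hi=383.7.
(100−51)/(383.7−169.2) × (175.8−169.2) + 51 = 49/214.5 × 6.6 + 51 ≈ 52.51 → 53.
Los Angeles: 397.5 ∈ [383.8, 575.2] ↔ index [101, 150].
101 + (397.5−383.8)·(150−101)/(575.2−383.8) = 101 + 13.7·49/191.4 ≈ 104.51, so AQI = 105.
AQIs: Tehran=115, Cairo=102, Beijing=53, Los Angeles=105. Sum = 115 + 102 + 53 + 105 = 375.

375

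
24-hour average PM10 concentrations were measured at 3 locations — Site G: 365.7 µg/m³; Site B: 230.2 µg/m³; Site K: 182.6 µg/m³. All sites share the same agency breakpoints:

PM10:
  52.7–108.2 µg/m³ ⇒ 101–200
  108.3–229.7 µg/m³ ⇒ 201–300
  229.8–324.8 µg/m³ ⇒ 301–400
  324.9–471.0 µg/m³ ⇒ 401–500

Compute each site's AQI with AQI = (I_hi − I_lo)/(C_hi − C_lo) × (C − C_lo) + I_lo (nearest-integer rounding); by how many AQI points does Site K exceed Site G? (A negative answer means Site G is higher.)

-167

Site G: 365.7 ∈ [324.9, 471.0] ↔ index [401, 500].
401 + (365.7−324.9)·(500−401)/(471.0−324.9) = 401 + 40.8·99/146.1 ≈ 428.65, so AQI = 429.
Site B: 230.2 ∈ [229.8, 324.8] ↔ index [301, 400].
301 + (230.2−229.8)·(400−301)/(324.8−229.8) = 301 + 0.4·99/95.0 ≈ 301.42, so AQI = 301.
Site K: row 108.3–229.7 (AQI 201–300). (300−201)·(182.6−108.3)/(229.7−108.3) + 201 = 99·74.3/121.4 + 201 ≈ 261.59 → 262.
AQIs: Site G=429, Site B=301, Site K=262. Site K (262) − Site G (429) = -167.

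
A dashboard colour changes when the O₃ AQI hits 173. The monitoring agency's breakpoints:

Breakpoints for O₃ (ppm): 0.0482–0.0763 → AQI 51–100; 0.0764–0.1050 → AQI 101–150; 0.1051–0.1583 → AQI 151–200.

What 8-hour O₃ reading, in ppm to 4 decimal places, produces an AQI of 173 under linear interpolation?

AQI 173 lies in the 151–200 band, which corresponds to 0.1051–0.1583 ppm.
C = 0.1051 + (173−151)×(0.1583−0.1051)/(200−151) = 0.1051 + 22×0.0532/49 ≈ 0.128986 ppm → 0.1290 ppm to 4 dp.

0.1290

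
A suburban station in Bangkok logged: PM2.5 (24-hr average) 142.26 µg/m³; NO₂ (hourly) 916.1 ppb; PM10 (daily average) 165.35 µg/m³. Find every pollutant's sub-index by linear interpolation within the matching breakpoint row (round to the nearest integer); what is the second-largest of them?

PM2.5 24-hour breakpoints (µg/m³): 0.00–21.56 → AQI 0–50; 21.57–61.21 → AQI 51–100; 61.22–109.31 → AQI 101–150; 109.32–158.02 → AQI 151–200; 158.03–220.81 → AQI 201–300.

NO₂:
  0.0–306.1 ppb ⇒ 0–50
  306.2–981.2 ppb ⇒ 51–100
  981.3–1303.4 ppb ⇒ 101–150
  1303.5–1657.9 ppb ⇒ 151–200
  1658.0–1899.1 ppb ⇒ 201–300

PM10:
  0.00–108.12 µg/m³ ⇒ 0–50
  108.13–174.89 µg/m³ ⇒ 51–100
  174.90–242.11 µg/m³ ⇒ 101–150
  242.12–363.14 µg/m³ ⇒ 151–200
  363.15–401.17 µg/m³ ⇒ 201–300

95

PM2.5: 142.26 ∈ [109.32, 158.02] ↔ index [151, 200].
151 + (142.26−109.32)·(200−151)/(158.02−109.32) = 151 + 32.94·49/48.70 ≈ 184.14, so AQI = 184.
NO₂: row 306.2–981.2 (AQI 51–100). (100−51)·(916.1−306.2)/(981.2−306.2) + 51 = 49·609.9/675.0 + 51 ≈ 95.27 → 95.
PM10: row 108.13–174.89 (AQI 51–100). (100−51)·(165.35−108.13)/(174.89−108.13) + 51 = 49·57.22/66.76 + 51 ≈ 93.00 → 93.
Sub-indices: PM2.5→184, NO₂→95, PM10→93. Ranked high→low: 184, 95, 93. Second-highest sub-index = 95.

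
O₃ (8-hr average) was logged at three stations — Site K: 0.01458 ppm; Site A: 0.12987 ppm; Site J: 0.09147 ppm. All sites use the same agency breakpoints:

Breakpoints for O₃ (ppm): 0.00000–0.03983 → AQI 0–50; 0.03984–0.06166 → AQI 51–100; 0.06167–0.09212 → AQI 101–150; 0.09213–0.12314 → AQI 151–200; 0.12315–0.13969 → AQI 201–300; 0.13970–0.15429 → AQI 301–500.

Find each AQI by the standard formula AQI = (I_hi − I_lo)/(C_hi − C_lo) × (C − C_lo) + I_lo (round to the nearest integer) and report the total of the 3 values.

408

Site K 0.01458: bracket 0.00000–0.03983 → index 0–50; slope 50/0.03983, offset 0.01458.
AQI = 0 + 50/0.03983·0.01458 ≈ 18.30 ⇒ 18.
Site A 0.12987: bracket 0.12315–0.13969 → index 201–300; slope 99/0.01654, offset 0.00672.
AQI = 201 + 99/0.01654·0.00672 ≈ 241.22 ⇒ 241.
Site J: 0.09147 ∈ [0.06167, 0.09212] ↔ index [101, 150].
101 + (0.09147−0.06167)·(150−101)/(0.09212−0.06167) = 101 + 0.02980·49/0.03045 ≈ 148.95, so AQI = 149.
AQIs: Site K=18, Site A=241, Site J=149. Sum = 18 + 241 + 149 = 408.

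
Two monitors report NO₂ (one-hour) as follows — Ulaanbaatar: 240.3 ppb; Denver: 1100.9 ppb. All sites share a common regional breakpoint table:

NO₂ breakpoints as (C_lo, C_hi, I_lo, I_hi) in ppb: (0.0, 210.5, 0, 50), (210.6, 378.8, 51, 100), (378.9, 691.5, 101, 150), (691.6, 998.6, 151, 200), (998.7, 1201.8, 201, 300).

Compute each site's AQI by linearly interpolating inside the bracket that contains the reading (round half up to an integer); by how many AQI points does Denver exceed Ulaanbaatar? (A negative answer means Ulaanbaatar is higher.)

Ulaanbaatar 240.3: bracket 210.6–378.8 → index 51–100; slope 49/168.2, offset 29.7.
AQI = 51 + 49/168.2·29.7 ≈ 59.65 ⇒ 60.
Denver 1100.9: bracket 998.7–1201.8 → index 201–300; slope 99/203.1, offset 102.2.
AQI = 201 + 99/203.1·102.2 ≈ 250.82 ⇒ 251.
AQIs: Ulaanbaatar=60, Denver=251. Denver (251) − Ulaanbaatar (60) = 191.

191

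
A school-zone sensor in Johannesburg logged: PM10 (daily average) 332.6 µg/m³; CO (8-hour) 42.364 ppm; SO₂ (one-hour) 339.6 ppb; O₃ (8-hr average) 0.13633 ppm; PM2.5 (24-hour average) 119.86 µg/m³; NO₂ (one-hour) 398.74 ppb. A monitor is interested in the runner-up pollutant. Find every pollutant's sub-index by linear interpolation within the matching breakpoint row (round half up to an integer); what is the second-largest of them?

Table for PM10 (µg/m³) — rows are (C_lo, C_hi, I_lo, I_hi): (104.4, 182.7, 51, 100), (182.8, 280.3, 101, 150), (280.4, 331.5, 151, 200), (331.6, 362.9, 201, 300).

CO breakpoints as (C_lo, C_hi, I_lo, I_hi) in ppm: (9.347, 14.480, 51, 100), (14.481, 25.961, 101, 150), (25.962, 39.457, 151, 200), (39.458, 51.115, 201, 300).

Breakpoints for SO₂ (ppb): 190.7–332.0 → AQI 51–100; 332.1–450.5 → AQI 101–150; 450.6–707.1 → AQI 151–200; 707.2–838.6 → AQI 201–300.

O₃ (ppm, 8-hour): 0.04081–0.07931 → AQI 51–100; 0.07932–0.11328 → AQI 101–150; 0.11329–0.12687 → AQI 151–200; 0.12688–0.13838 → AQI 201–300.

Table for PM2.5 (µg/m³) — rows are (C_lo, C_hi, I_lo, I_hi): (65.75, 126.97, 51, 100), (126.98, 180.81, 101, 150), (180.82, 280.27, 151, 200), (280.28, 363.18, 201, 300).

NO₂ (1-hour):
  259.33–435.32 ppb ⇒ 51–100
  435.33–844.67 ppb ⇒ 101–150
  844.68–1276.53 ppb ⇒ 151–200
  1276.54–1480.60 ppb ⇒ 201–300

PM10: row 331.6–362.9 (AQI 201–300). (300−201)·(332.6−331.6)/(362.9−331.6) + 201 = 99·1.0/31.3 + 201 ≈ 204.16 → 204.
CO: 42.364 ∈ [39.458, 51.115] ↔ index [201, 300].
201 + (42.364−39.458)·(300−201)/(51.115−39.458) = 201 + 2.906·99/11.657 ≈ 225.68, so AQI = 226.
SO₂ 339.6: bracket 332.1–450.5 → index 101–150; slope 49/118.4, offset 7.5.
AQI = 101 + 49/118.4·7.5 ≈ 104.10 ⇒ 104.
O₃ 0.13633: bracket 0.12688–0.13838 → index 201–300; slope 99/0.01150, offset 0.00945.
AQI = 201 + 99/0.01150·0.00945 ≈ 282.35 ⇒ 282.
PM2.5: 119.86 lies in 65.75–126.97, so I_lo=51, I_hi=100, C_lo=65.75, C_hi=126.97.
(100−51)/(126.97−65.75) × (119.86−65.75) + 51 = 49/61.22 × 54.11 + 51 ≈ 94.31 → 94.
NO₂: row 259.33–435.32 (AQI 51–100). (100−51)·(398.74−259.33)/(435.32−259.33) + 51 = 49·139.41/175.99 + 51 ≈ 89.82 → 90.
Sub-indices: PM10→204, CO→226, SO₂→104, O₃→282, PM2.5→94, NO₂→90. Ranked high→low: 282, 226, 204, 104, 94, 90. Second-highest sub-index = 226.

226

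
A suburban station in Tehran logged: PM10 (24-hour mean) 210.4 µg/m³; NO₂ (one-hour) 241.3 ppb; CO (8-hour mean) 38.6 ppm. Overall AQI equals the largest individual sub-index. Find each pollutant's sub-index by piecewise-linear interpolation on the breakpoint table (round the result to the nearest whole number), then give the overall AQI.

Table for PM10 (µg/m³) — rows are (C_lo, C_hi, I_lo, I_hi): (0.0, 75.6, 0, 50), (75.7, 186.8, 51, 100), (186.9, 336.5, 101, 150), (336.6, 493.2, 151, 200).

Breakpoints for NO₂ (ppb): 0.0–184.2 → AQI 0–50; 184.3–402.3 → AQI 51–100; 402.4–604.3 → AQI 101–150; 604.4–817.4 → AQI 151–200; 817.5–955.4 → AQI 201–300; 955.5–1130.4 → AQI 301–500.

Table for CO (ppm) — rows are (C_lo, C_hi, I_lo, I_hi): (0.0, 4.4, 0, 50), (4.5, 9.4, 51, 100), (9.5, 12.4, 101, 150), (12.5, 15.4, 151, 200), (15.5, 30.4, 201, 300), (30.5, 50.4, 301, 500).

382

PM10 210.4: bracket 186.9–336.5 → index 101–150; slope 49/149.6, offset 23.5.
AQI = 101 + 49/149.6·23.5 ≈ 108.70 ⇒ 109.
NO₂: 241.3 lies in 184.3–402.3, so I_lo=51, I_hi=100, C_lo=184.3, C_hi=402.3.
(100−51)/(402.3−184.3) × (241.3−184.3) + 51 = 49/218.0 × 57.0 + 51 ≈ 63.81 → 64.
CO 38.6: bracket 30.5–50.4 → index 301–500; slope 199/19.9, offset 8.1.
AQI = 301 + 199/19.9·8.1 ≈ 382.00 ⇒ 382.
Sub-indices: PM10→109, NO₂→64, CO→382. Overall AQI = max = 382; dominant pollutant is CO.
AQI 382: Hazardous.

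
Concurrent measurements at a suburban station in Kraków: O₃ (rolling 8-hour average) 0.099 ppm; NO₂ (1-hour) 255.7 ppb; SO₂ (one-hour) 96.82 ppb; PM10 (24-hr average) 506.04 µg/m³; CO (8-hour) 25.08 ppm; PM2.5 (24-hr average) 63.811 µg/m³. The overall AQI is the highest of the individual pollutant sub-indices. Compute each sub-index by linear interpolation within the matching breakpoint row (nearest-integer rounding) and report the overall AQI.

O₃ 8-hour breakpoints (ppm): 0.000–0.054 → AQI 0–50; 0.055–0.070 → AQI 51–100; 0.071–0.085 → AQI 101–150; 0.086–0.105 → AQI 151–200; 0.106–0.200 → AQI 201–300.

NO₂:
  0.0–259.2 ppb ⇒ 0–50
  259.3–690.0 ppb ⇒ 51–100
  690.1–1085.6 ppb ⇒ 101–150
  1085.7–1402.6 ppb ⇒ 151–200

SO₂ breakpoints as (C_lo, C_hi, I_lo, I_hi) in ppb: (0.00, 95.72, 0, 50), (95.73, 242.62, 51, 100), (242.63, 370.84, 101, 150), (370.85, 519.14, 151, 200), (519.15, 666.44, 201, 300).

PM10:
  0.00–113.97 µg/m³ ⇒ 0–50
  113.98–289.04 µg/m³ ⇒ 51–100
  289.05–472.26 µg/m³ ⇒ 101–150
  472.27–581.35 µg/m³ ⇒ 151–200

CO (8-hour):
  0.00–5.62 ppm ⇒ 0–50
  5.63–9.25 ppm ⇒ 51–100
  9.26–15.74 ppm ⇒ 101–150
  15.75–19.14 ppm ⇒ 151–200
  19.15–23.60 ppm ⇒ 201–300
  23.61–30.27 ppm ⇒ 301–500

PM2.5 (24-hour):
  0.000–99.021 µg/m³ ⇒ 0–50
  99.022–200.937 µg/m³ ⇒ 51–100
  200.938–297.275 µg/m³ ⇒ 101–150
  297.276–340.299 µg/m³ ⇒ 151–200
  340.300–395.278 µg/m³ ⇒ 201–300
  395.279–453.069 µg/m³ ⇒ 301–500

O₃: 0.099 lies in 0.086–0.105, so I_lo=151, I_hi=200, C_lo=0.086, C_hi=0.105.
(200−151)/(0.105−0.086) × (0.099−0.086) + 151 = 49/0.019 × 0.013 + 151 ≈ 184.53 → 185.
NO₂: 255.7 ∈ [0.0, 259.2] ↔ index [0, 50].
0 + (255.7−0.0)·(50−0)/(259.2−0.0) = 0 + 255.7·50/259.2 ≈ 49.32, so AQI = 49.
SO₂: 96.82 lies in 95.73–242.62, so I_lo=51, I_hi=100, C_lo=95.73, C_hi=242.62.
(100−51)/(242.62−95.73) × (96.82−95.73) + 51 = 49/146.89 × 1.09 + 51 ≈ 51.36 → 51.
PM10 506.04: bracket 472.27–581.35 → index 151–200; slope 49/109.08, offset 33.77.
AQI = 151 + 49/109.08·33.77 ≈ 166.17 ⇒ 166.
CO: 25.08 ∈ [23.61, 30.27] ↔ index [301, 500].
301 + (25.08−23.61)·(500−301)/(30.27−23.61) = 301 + 1.47·199/6.66 ≈ 344.92, so AQI = 345.
PM2.5 63.811: bracket 0.000–99.021 → index 0–50; slope 50/99.021, offset 63.811.
AQI = 0 + 50/99.021·63.811 ≈ 32.22 ⇒ 32.
Sub-indices: O₃→185, NO₂→49, SO₂→51, PM10→166, CO→345, PM2.5→32. Overall AQI = max = 345; dominant pollutant is CO.

345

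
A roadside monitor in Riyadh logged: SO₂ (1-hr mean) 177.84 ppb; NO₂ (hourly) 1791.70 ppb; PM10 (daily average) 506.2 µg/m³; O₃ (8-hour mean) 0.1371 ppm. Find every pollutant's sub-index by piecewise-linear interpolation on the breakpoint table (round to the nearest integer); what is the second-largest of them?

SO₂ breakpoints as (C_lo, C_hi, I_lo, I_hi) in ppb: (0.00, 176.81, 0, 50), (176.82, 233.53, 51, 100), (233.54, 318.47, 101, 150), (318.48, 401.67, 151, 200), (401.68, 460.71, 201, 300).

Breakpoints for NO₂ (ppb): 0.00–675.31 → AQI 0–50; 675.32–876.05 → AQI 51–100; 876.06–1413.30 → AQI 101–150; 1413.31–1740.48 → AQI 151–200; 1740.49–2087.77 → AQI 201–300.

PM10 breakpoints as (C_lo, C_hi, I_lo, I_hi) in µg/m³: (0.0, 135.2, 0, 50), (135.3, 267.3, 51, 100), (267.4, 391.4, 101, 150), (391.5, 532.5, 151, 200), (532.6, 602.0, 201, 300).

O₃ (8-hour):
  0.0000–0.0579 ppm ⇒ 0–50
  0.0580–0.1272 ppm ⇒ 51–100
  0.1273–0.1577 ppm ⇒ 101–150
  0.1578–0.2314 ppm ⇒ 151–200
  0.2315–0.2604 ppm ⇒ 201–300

SO₂ 177.84: bracket 176.82–233.53 → index 51–100; slope 49/56.71, offset 1.02.
AQI = 51 + 49/56.71·1.02 ≈ 51.88 ⇒ 52.
NO₂ 1791.70: bracket 1740.49–2087.77 → index 201–300; slope 99/347.28, offset 51.21.
AQI = 201 + 99/347.28·51.21 ≈ 215.60 ⇒ 216.
PM10 506.2: bracket 391.5–532.5 → index 151–200; slope 49/141.0, offset 114.7.
AQI = 151 + 49/141.0·114.7 ≈ 190.86 ⇒ 191.
O₃ 0.1371: bracket 0.1273–0.1577 → index 101–150; slope 49/0.0304, offset 0.0098.
AQI = 101 + 49/0.0304·0.0098 ≈ 116.80 ⇒ 117.
Sub-indices: SO₂→52, NO₂→216, PM10→191, O₃→117. Ranked high→low: 216, 191, 117, 52. Second-highest sub-index = 191.

191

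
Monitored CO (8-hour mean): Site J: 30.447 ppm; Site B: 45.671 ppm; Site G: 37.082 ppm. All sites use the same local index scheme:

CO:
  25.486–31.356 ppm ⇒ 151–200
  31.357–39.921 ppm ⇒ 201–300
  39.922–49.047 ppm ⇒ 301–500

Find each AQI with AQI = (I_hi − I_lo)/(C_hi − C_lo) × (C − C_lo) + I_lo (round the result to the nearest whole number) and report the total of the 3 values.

Site J: 30.447 ∈ [25.486, 31.356] ↔ index [151, 200].
151 + (30.447−25.486)·(200−151)/(31.356−25.486) = 151 + 4.961·49/5.870 ≈ 192.41, so AQI = 192.
Site B: row 39.922–49.047 (AQI 301–500). (500−301)·(45.671−39.922)/(49.047−39.922) + 301 = 199·5.749/9.125 + 301 ≈ 426.38 → 426.
Site G 37.082: bracket 31.357–39.921 → index 201–300; slope 99/8.564, offset 5.725.
AQI = 201 + 99/8.564·5.725 ≈ 267.18 ⇒ 267.
AQIs: Site J=192, Site B=426, Site G=267. Sum = 192 + 426 + 267 = 885.

885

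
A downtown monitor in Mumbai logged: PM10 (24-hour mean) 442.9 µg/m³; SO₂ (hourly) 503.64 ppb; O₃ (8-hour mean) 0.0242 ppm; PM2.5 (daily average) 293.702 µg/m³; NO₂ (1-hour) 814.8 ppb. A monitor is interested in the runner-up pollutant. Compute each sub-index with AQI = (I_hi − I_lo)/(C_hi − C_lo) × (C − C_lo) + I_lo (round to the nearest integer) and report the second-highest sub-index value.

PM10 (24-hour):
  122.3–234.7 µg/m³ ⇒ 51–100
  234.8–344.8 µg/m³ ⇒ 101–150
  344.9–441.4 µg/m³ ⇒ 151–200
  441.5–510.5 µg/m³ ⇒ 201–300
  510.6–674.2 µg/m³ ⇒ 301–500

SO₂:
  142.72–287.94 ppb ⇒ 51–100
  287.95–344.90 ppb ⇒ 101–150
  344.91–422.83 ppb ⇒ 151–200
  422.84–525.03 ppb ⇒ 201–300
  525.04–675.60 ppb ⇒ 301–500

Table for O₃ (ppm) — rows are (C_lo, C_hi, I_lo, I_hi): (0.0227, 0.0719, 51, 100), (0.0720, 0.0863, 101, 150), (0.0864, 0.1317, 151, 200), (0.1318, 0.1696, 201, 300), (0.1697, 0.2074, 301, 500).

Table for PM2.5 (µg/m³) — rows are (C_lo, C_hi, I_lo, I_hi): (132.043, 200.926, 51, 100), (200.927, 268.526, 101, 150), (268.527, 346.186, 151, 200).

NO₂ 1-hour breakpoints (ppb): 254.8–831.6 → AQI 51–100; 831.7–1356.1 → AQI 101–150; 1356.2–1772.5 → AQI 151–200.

PM10: 442.9 ∈ [441.5, 510.5] ↔ index [201, 300].
201 + (442.9−441.5)·(300−201)/(510.5−441.5) = 201 + 1.4·99/69.0 ≈ 203.01, so AQI = 203.
SO₂: 503.64 lies in 422.84–525.03, so I_lo=201, I_hi=300, C_lo=422.84, C_hi=525.03.
(300−201)/(525.03−422.84) × (503.64−422.84) + 201 = 99/102.19 × 80.80 + 201 ≈ 279.28 → 279.
O₃ 0.0242: bracket 0.0227–0.0719 → index 51–100; slope 49/0.0492, offset 0.0015.
AQI = 51 + 49/0.0492·0.0015 ≈ 52.49 ⇒ 52.
PM2.5 293.702: bracket 268.527–346.186 → index 151–200; slope 49/77.659, offset 25.175.
AQI = 151 + 49/77.659·25.175 ≈ 166.88 ⇒ 167.
NO₂: row 254.8–831.6 (AQI 51–100). (100−51)·(814.8−254.8)/(831.6−254.8) + 51 = 49·560.0/576.8 + 51 ≈ 98.57 → 99.
Sub-indices: PM10→203, SO₂→279, O₃→52, PM2.5→167, NO₂→99. Ranked high→low: 279, 203, 167, 99, 52. Second-highest sub-index = 203.

203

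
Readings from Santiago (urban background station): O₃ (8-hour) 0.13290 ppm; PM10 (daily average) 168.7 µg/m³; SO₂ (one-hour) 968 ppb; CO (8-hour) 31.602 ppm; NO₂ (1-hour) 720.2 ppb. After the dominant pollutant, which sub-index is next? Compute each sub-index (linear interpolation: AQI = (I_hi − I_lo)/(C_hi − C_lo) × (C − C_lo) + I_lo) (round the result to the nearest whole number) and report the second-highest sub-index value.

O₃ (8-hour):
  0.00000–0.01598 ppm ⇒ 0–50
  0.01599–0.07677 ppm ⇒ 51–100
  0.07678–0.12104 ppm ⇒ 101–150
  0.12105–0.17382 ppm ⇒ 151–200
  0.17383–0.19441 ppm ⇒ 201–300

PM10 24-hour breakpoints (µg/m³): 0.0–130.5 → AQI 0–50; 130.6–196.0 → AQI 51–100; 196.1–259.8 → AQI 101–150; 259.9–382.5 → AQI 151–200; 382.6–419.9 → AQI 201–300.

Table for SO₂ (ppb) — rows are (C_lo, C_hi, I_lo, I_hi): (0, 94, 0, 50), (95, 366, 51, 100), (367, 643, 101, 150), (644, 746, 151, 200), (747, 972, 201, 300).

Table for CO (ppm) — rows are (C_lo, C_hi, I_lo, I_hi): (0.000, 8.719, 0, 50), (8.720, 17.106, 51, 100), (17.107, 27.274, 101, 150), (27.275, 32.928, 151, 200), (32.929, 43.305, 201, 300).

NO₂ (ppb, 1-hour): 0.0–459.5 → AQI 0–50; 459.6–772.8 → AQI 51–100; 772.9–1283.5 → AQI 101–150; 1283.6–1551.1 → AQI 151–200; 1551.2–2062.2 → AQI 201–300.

O₃ 0.13290: bracket 0.12105–0.17382 → index 151–200; slope 49/0.05277, offset 0.01185.
AQI = 151 + 49/0.05277·0.01185 ≈ 162.00 ⇒ 162.
PM10 168.7: bracket 130.6–196.0 → index 51–100; slope 49/65.4, offset 38.1.
AQI = 51 + 49/65.4·38.1 ≈ 79.55 ⇒ 80.
SO₂: 968 lies in 747–972, so I_lo=201, I_hi=300, C_lo=747, C_hi=972.
(300−201)/(972−747) × (968−747) + 201 = 99/225 × 221 + 201 ≈ 298.24 → 298.
CO: row 27.275–32.928 (AQI 151–200). (200−151)·(31.602−27.275)/(32.928−27.275) + 151 = 49·4.327/5.653 + 151 ≈ 188.51 → 189.
NO₂ 720.2: bracket 459.6–772.8 → index 51–100; slope 49/313.2, offset 260.6.
AQI = 51 + 49/313.2·260.6 ≈ 91.77 ⇒ 92.
Sub-indices: O₃→162, PM10→80, SO₂→298, CO→189, NO₂→92. Ranked high→low: 298, 189, 162, 92, 80. Second-highest sub-index = 189.

189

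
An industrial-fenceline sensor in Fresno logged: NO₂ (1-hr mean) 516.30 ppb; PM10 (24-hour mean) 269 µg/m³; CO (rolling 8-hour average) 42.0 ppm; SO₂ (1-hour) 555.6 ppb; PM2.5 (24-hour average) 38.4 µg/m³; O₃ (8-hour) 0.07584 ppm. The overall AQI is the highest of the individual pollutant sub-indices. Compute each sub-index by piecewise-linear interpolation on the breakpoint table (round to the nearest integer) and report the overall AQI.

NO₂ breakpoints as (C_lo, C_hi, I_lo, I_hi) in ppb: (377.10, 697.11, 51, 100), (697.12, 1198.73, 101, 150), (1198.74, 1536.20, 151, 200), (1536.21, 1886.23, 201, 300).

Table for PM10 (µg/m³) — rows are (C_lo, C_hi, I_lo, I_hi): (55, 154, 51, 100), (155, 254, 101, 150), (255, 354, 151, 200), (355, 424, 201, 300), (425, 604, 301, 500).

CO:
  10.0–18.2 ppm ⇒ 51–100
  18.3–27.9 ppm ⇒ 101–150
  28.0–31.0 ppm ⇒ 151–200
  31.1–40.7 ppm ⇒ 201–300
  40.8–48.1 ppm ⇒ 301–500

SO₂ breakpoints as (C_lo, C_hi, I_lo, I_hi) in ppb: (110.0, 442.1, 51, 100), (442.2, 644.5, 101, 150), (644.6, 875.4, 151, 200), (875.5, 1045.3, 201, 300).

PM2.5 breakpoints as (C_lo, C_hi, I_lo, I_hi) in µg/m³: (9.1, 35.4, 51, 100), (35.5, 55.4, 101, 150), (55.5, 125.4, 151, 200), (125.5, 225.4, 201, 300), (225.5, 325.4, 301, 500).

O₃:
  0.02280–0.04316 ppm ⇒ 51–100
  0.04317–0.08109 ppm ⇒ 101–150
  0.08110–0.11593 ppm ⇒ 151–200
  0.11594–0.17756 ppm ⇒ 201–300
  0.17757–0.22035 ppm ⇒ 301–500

NO₂: 516.30 lies in 377.10–697.11, so I_lo=51, I_hi=100, C_lo=377.10, C_hi=697.11.
(100−51)/(697.11−377.10) × (516.30−377.10) + 51 = 49/320.01 × 139.20 + 51 ≈ 72.31 → 72.
PM10: 269 ∈ [255, 354] ↔ index [151, 200].
151 + (269−255)·(200−151)/(354−255) = 151 + 14·49/99 ≈ 157.93, so AQI = 158.
CO: 42.0 lies in 40.8–48.1, so I_lo=301, I_hi=500, C_lo=40.8, C_hi=48.1.
(500−301)/(48.1−40.8) × (42.0−40.8) + 301 = 199/7.3 × 1.2 + 301 ≈ 333.71 → 334.
SO₂: 555.6 ∈ [442.2, 644.5] ↔ index [101, 150].
101 + (555.6−442.2)·(150−101)/(644.5−442.2) = 101 + 113.4·49/202.3 ≈ 128.47, so AQI = 128.
PM2.5: row 35.5–55.4 (AQI 101–150). (150−101)·(38.4−35.5)/(55.4−35.5) + 101 = 49·2.9/19.9 + 101 ≈ 108.14 → 108.
O₃: 0.07584 ∈ [0.04317, 0.08109] ↔ index [101, 150].
101 + (0.07584−0.04317)·(150−101)/(0.08109−0.04317) = 101 + 0.03267·49/0.03792 ≈ 143.22, so AQI = 143.
Sub-indices: NO₂→72, PM10→158, CO→334, SO₂→128, PM2.5→108, O₃→143. Overall AQI = max = 334; dominant pollutant is CO.

334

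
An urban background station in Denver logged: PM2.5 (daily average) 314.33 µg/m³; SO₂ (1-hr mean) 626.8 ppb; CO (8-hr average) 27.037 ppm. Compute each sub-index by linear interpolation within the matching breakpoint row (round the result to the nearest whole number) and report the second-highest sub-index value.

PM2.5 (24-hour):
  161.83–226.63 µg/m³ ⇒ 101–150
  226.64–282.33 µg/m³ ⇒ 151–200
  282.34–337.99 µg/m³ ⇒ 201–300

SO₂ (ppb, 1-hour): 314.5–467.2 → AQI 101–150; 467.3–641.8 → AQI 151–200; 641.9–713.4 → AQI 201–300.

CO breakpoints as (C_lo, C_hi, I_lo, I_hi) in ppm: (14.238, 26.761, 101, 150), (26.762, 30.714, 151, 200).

PM2.5: 314.33 lies in 282.34–337.99, so I_lo=201, I_hi=300, C_lo=282.34, C_hi=337.99.
(300−201)/(337.99−282.34) × (314.33−282.34) + 201 = 99/55.65 × 31.99 + 201 ≈ 257.91 → 258.
SO₂ 626.8: bracket 467.3–641.8 → index 151–200; slope 49/174.5, offset 159.5.
AQI = 151 + 49/174.5·159.5 ≈ 195.79 ⇒ 196.
CO: 27.037 lies in 26.762–30.714, so I_lo=151, I_hi=200, C_lo=26.762, C_hi=30.714.
(200−151)/(30.714−26.762) × (27.037−26.762) + 151 = 49/3.952 × 0.275 + 151 ≈ 154.41 → 154.
Sub-indices: PM2.5→258, SO₂→196, CO→154. Ranked high→low: 258, 196, 154. Second-highest sub-index = 196.

196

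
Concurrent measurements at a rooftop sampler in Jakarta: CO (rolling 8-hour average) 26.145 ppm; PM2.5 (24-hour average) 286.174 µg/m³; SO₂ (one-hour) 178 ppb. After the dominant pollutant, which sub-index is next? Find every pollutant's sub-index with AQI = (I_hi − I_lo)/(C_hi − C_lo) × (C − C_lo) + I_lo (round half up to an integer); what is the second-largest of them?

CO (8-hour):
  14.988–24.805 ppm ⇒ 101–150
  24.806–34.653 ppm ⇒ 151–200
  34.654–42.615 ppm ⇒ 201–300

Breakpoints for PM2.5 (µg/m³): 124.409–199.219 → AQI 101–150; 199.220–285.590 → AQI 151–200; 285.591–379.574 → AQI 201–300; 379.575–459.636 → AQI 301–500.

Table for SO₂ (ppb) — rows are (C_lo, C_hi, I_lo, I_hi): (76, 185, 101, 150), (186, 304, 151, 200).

CO: 26.145 lies in 24.806–34.653, so I_lo=151, I_hi=200, C_lo=24.806, C_hi=34.653.
(200−151)/(34.653−24.806) × (26.145−24.806) + 151 = 49/9.847 × 1.339 + 151 ≈ 157.66 → 158.
PM2.5 286.174: bracket 285.591–379.574 → index 201–300; slope 99/93.983, offset 0.583.
AQI = 201 + 99/93.983·0.583 ≈ 201.61 ⇒ 202.
SO₂: 178 lies in 76–185, so I_lo=101, I_hi=150, C_lo=76, C_hi=185.
(150−101)/(185−76) × (178−76) + 101 = 49/109 × 102 + 101 ≈ 146.85 → 147.
Sub-indices: CO→158, PM2.5→202, SO₂→147. Ranked high→low: 202, 158, 147. Second-highest sub-index = 158.

158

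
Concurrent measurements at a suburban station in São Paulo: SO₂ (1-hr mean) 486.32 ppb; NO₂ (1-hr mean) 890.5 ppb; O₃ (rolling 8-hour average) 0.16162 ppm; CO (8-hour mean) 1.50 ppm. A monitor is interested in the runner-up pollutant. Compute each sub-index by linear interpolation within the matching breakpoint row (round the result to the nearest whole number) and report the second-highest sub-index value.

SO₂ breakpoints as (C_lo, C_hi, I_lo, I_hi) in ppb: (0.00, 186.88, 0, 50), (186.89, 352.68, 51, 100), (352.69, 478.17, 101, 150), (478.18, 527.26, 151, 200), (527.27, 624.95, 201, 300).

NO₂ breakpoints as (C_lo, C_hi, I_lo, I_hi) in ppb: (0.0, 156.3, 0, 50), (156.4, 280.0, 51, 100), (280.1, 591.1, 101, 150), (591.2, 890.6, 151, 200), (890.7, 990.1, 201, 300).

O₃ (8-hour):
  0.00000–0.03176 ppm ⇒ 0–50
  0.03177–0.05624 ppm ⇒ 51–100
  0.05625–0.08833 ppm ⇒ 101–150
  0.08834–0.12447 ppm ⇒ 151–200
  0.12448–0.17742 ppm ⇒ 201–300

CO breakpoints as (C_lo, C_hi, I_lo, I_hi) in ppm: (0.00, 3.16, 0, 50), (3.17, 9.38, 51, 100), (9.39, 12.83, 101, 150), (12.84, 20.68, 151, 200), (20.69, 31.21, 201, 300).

SO₂: 486.32 lies in 478.18–527.26, so I_lo=151, I_hi=200, C_lo=478.18, C_hi=527.26.
(200−151)/(527.26−478.18) × (486.32−478.18) + 151 = 49/49.08 × 8.14 + 151 ≈ 159.13 → 159.
NO₂: 890.5 ∈ [591.2, 890.6] ↔ index [151, 200].
151 + (890.5−591.2)·(200−151)/(890.6−591.2) = 151 + 299.3·49/299.4 ≈ 199.98, so AQI = 200.
O₃ 0.16162: bracket 0.12448–0.17742 → index 201–300; slope 99/0.05294, offset 0.03714.
AQI = 201 + 99/0.05294·0.03714 ≈ 270.45 ⇒ 270.
CO: row 0.00–3.16 (AQI 0–50). (50−0)·(1.50−0.00)/(3.16−0.00) + 0 = 50·1.50/3.16 + 0 ≈ 23.73 → 24.
Sub-indices: SO₂→159, NO₂→200, O₃→270, CO→24. Ranked high→low: 270, 200, 159, 24. Second-highest sub-index = 200.

200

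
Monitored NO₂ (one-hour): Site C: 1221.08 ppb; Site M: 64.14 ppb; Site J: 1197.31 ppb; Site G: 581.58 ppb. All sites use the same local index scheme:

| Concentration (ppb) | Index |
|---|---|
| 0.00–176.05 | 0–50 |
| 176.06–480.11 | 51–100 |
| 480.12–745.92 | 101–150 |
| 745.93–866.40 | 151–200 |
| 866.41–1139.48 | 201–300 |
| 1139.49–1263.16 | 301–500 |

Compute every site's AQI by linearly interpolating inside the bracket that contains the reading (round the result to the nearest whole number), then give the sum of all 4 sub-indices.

964

Site C: 1221.08 ∈ [1139.49, 1263.16] ↔ index [301, 500].
301 + (1221.08−1139.49)·(500−301)/(1263.16−1139.49) = 301 + 81.59·199/123.67 ≈ 432.29, so AQI = 432.
Site M: 64.14 lies in 0.00–176.05, so I_lo=0, I_hi=50, C_lo=0.00, C_hi=176.05.
(50−0)/(176.05−0.00) × (64.14−0.00) + 0 = 50/176.05 × 64.14 + 0 ≈ 18.22 → 18.
Site J: 1197.31 ∈ [1139.49, 1263.16] ↔ index [301, 500].
301 + (1197.31−1139.49)·(500−301)/(1263.16−1139.49) = 301 + 57.82·199/123.67 ≈ 394.04, so AQI = 394.
Site G: 581.58 ∈ [480.12, 745.92] ↔ index [101, 150].
101 + (581.58−480.12)·(150−101)/(745.92−480.12) = 101 + 101.46·49/265.80 ≈ 119.70, so AQI = 120.
AQIs: Site C=432, Site M=18, Site J=394, Site G=120. Sum = 432 + 18 + 394 + 120 = 964.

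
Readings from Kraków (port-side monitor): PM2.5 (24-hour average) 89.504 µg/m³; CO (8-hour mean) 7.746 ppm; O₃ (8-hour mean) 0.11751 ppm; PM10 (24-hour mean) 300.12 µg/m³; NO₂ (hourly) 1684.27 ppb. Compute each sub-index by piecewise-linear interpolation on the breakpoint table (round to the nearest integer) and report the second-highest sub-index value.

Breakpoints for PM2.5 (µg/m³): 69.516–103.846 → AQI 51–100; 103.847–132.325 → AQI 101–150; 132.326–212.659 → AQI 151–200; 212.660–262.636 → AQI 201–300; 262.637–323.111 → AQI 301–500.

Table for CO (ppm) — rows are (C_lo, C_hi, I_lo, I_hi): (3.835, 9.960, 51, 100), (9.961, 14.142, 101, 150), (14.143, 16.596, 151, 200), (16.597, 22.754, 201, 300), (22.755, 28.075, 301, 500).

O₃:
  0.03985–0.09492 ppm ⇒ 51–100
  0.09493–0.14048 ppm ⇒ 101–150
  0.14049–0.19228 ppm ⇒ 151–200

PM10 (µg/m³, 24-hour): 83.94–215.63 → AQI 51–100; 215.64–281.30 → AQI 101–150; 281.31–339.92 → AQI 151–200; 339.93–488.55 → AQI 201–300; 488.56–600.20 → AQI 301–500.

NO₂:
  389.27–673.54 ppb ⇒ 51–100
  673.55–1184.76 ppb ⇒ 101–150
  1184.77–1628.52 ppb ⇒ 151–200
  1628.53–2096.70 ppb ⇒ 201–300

167

PM2.5: 89.504 lies in 69.516–103.846, so I_lo=51, I_hi=100, C_lo=69.516, C_hi=103.846.
(100−51)/(103.846−69.516) × (89.504−69.516) + 51 = 49/34.330 × 19.988 + 51 ≈ 79.53 → 80.
CO: 7.746 ∈ [3.835, 9.960] ↔ index [51, 100].
51 + (7.746−3.835)·(100−51)/(9.960−3.835) = 51 + 3.911·49/6.125 ≈ 82.29, so AQI = 82.
O₃: 0.11751 ∈ [0.09493, 0.14048] ↔ index [101, 150].
101 + (0.11751−0.09493)·(150−101)/(0.14048−0.09493) = 101 + 0.02258·49/0.04555 ≈ 125.29, so AQI = 125.
PM10: 300.12 lies in 281.31–339.92, so I_lo=151, I_hi=200, C_lo=281.31, C_hi=339.92.
(200−151)/(339.92−281.31) × (300.12−281.31) + 151 = 49/58.61 × 18.81 + 151 ≈ 166.73 → 167.
NO₂: 1684.27 lies in 1628.53–2096.70, so I_lo=201, I_hi=300, C_lo=1628.53, C_hi=2096.70.
(300−201)/(2096.70−1628.53) × (1684.27−1628.53) + 201 = 99/468.17 × 55.74 + 201 ≈ 212.79 → 213.
Sub-indices: PM2.5→80, CO→82, O₃→125, PM10→167, NO₂→213. Ranked high→low: 213, 167, 125, 82, 80. Second-highest sub-index = 167.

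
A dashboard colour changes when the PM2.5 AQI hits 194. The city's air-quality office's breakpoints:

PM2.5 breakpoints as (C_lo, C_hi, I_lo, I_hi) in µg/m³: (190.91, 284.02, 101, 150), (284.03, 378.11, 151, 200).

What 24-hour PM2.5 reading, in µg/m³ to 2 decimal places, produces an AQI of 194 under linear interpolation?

366.59

AQI 194 lies in the 151–200 band, which corresponds to 284.03–378.11 µg/m³.
C = 284.03 + (194−151)×(378.11−284.03)/(200−151) = 284.03 + 43×94.08/49 ≈ 366.5900 µg/m³ → 366.59 µg/m³ to 2 dp.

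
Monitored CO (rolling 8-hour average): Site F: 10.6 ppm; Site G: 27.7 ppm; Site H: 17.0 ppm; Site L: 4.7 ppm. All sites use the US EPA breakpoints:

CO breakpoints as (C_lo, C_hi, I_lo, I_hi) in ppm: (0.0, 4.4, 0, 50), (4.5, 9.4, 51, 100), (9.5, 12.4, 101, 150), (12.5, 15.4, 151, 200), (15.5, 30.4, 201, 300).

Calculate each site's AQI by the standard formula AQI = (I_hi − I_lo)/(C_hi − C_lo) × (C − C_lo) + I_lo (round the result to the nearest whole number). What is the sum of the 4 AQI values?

666

Site F: 10.6 lies in 9.5–12.4, so I_lo=101, I_hi=150, C_lo=9.5, C_hi=12.4.
(150−101)/(12.4−9.5) × (10.6−9.5) + 101 = 49/2.9 × 1.1 + 101 ≈ 119.59 → 120.
Site G: 27.7 lies in 15.5–30.4, so I_lo=201, I_hi=300, C_lo=15.5, C_hi=30.4.
(300−201)/(30.4−15.5) × (27.7−15.5) + 201 = 99/14.9 × 12.2 + 201 ≈ 282.06 → 282.
Site H: row 15.5–30.4 (AQI 201–300). (300−201)·(17.0−15.5)/(30.4−15.5) + 201 = 99·1.5/14.9 + 201 ≈ 210.97 → 211.
Site L: 4.7 ∈ [4.5, 9.4] ↔ index [51, 100].
51 + (4.7−4.5)·(100−51)/(9.4−4.5) = 51 + 0.2·49/4.9 ≈ 53.00, so AQI = 53.
AQIs: Site F=120, Site G=282, Site H=211, Site L=53. Sum = 120 + 282 + 211 + 53 = 666.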